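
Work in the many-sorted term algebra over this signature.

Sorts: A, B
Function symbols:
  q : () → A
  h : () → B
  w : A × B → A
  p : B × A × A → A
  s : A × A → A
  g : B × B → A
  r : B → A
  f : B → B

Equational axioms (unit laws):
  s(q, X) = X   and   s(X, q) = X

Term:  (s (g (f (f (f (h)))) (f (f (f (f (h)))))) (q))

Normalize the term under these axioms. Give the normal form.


1. (s (g (f (f (f (h)))) (f (f (f (f (h)))))) (q))  →  (g (f (f (f (h)))) (f (f (f (f (h))))))

normal form = (g (f (f (f (h)))) (f (f (f (f (h))))))


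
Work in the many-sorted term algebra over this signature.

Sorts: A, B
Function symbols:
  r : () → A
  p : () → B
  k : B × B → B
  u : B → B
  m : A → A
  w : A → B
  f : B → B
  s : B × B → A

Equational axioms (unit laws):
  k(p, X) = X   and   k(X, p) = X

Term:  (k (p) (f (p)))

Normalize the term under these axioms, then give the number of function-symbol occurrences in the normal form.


1. (k (p) (f (p)))  →  (f (p))
normal form: (f (p))

size = 2


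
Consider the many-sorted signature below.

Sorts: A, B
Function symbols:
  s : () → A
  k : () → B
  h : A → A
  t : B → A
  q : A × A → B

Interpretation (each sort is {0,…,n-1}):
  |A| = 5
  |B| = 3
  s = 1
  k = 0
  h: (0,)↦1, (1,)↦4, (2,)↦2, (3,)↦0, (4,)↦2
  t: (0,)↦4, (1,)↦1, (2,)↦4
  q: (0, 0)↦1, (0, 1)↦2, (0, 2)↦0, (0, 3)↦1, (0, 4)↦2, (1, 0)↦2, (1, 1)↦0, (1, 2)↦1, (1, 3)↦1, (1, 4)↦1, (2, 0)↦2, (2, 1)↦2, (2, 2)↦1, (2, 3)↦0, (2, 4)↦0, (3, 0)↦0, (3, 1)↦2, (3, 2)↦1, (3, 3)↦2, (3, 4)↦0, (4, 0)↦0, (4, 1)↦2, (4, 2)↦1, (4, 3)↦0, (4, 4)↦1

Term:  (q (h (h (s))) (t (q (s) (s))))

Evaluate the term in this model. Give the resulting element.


  s = 1
  (h (s)) = h(1,) = 4
  (h (h (s))) = h(4,) = 2
  s = 1
  s = 1
  (q (s) (s)) = q(1, 1) = 0
  (t (q (s) (s))) = t(0,) = 4
  (q (h (h (s))) (t (q (s) (s)))) = q(2, 4) = 0

value = 0


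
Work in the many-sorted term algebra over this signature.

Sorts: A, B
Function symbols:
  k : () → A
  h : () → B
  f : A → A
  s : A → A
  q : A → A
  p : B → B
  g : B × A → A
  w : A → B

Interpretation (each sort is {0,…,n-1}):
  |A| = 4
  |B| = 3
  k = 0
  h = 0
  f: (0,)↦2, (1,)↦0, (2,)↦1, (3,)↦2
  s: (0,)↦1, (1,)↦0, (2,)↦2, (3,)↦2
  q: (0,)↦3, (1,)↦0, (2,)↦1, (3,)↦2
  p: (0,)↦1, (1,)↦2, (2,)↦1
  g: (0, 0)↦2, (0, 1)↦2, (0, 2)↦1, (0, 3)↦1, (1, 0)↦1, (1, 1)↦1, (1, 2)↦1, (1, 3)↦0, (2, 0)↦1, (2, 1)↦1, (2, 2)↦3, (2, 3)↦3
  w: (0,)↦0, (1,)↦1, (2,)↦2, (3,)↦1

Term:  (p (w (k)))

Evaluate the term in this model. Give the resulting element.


  k = 0
  (w (k)) = w(0,) = 0
  (p (w (k))) = p(0,) = 1

value = 1


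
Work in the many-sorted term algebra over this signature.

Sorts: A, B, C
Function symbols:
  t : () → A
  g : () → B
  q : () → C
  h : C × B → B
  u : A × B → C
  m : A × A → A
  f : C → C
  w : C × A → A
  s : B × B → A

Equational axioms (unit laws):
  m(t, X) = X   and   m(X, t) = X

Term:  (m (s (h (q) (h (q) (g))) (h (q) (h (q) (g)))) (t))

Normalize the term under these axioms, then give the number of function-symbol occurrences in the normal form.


1. (m (s (h (q) (h (q) (g))) (h (q) (h (q) (g)))) (t))  →  (s (h (q) (h (q) (g))) (h (q) (h (q) (g))))
normal form: (s (h (q) (h (q) (g))) (h (q) (h (q) (g))))

size = 11


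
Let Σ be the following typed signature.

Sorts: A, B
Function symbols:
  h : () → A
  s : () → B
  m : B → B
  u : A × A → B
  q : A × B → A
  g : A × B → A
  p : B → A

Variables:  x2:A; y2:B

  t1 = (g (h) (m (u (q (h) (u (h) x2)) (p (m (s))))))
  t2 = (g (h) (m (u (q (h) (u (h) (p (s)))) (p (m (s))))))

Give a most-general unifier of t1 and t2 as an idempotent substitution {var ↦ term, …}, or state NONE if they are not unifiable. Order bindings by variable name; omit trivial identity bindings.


{x2 ↦ (p (s))}


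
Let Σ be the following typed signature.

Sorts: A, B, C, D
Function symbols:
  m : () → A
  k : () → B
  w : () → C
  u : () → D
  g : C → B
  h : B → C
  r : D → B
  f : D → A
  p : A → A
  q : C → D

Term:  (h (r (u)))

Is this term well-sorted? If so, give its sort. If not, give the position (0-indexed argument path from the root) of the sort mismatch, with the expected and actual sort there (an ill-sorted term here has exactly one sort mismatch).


well-sorted; sort = C

    (u) : D
  (r (u)) : B
(h (r (u))) : C


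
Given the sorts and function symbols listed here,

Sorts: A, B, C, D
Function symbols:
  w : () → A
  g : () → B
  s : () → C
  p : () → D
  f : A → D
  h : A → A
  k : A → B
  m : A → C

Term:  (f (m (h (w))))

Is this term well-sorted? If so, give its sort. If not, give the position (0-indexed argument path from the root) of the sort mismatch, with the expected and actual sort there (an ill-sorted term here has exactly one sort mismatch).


      (w) : A
    (h (w)) : A
  (m (h (w))) : C
(f (m (h (w)))) : ✗ arg 0 at [0] has sort C, expected A

ill-sorted at position [0]: expected A, got C


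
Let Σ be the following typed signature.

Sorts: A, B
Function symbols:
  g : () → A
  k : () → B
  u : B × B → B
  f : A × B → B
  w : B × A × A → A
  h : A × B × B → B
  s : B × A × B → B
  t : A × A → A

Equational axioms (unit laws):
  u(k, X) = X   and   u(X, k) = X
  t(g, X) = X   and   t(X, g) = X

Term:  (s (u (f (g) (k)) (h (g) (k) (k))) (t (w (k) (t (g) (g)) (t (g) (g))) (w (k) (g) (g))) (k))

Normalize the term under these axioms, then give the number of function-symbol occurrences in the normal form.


size = 19

1. (s (u (f (g) (k)) (h (g) (k) (k))) (t (w (k) (t (g) (g)) (t (g) (g))) (w (k) (g) (g))) (k))  →  (s (u (f (g) (k)) (h (g) (k) (k))) (t (w (k) (g) (t (g) (g))) (w (k) (g) (g))) (k))
2. (s (u (f (g) (k)) (h (g) (k) (k))) (t (w (k) (g) (t (g) (g))) (w (k) (g) (g))) (k))  →  (s (u (f (g) (k)) (h (g) (k) (k))) (t (w (k) (g) (g)) (w (k) (g) (g))) (k))
normal form: (s (u (f (g) (k)) (h (g) (k) (k))) (t (w (k) (g) (g)) (w (k) (g) (g))) (k))


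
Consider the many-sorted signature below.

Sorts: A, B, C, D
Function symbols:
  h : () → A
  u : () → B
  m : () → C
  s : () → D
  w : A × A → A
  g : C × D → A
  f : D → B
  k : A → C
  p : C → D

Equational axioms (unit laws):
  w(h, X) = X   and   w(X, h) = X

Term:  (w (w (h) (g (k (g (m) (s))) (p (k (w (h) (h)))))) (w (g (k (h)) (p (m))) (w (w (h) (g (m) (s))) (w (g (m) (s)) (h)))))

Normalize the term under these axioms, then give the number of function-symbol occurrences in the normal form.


size = 22

1. (w (w (h) (g (k (g (m) (s))) (p (k (w (h) (h)))))) (w (g (k (h)) (p (m))) (w (w (h) (g (m) (s))) (w (g (m) (s)) (h)))))  →  (w (g (k (g (m) (s))) (p (k (w (h) (h))))) (w (g (k (h)) (p (m))) (w (w (h) (g (m) (s))) (w (g (m) (s)) (h)))))
2. (w (g (k (g (m) (s))) (p (k (w (h) (h))))) (w (g (k (h)) (p (m))) (w (w (h) (g (m) (s))) (w (g (m) (s)) (h)))))  →  (w (g (k (g (m) (s))) (p (k (h)))) (w (g (k (h)) (p (m))) (w (w (h) (g (m) (s))) (w (g (m) (s)) (h)))))
3. (w (g (k (g (m) (s))) (p (k (h)))) (w (g (k (h)) (p (m))) (w (w (h) (g (m) (s))) (w (g (m) (s)) (h)))))  →  (w (g (k (g (m) (s))) (p (k (h)))) (w (g (k (h)) (p (m))) (w (g (m) (s)) (w (g (m) (s)) (h)))))
4. (w (g (k (g (m) (s))) (p (k (h)))) (w (g (k (h)) (p (m))) (w (g (m) (s)) (w (g (m) (s)) (h)))))  →  (w (g (k (g (m) (s))) (p (k (h)))) (w (g (k (h)) (p (m))) (w (g (m) (s)) (g (m) (s)))))
normal form: (w (g (k (g (m) (s))) (p (k (h)))) (w (g (k (h)) (p (m))) (w (g (m) (s)) (g (m) (s)))))


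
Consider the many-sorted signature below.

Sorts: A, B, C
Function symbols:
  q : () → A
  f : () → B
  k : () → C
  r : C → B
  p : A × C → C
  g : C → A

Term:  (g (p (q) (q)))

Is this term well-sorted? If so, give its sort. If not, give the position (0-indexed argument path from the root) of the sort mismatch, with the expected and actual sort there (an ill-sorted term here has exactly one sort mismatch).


ill-sorted at position [0, 1]: expected C, got A

    (q) : A
    (q) : A
  (p (q) (q)) : ✗ arg 1 at [0, 1] has sort A, expected C


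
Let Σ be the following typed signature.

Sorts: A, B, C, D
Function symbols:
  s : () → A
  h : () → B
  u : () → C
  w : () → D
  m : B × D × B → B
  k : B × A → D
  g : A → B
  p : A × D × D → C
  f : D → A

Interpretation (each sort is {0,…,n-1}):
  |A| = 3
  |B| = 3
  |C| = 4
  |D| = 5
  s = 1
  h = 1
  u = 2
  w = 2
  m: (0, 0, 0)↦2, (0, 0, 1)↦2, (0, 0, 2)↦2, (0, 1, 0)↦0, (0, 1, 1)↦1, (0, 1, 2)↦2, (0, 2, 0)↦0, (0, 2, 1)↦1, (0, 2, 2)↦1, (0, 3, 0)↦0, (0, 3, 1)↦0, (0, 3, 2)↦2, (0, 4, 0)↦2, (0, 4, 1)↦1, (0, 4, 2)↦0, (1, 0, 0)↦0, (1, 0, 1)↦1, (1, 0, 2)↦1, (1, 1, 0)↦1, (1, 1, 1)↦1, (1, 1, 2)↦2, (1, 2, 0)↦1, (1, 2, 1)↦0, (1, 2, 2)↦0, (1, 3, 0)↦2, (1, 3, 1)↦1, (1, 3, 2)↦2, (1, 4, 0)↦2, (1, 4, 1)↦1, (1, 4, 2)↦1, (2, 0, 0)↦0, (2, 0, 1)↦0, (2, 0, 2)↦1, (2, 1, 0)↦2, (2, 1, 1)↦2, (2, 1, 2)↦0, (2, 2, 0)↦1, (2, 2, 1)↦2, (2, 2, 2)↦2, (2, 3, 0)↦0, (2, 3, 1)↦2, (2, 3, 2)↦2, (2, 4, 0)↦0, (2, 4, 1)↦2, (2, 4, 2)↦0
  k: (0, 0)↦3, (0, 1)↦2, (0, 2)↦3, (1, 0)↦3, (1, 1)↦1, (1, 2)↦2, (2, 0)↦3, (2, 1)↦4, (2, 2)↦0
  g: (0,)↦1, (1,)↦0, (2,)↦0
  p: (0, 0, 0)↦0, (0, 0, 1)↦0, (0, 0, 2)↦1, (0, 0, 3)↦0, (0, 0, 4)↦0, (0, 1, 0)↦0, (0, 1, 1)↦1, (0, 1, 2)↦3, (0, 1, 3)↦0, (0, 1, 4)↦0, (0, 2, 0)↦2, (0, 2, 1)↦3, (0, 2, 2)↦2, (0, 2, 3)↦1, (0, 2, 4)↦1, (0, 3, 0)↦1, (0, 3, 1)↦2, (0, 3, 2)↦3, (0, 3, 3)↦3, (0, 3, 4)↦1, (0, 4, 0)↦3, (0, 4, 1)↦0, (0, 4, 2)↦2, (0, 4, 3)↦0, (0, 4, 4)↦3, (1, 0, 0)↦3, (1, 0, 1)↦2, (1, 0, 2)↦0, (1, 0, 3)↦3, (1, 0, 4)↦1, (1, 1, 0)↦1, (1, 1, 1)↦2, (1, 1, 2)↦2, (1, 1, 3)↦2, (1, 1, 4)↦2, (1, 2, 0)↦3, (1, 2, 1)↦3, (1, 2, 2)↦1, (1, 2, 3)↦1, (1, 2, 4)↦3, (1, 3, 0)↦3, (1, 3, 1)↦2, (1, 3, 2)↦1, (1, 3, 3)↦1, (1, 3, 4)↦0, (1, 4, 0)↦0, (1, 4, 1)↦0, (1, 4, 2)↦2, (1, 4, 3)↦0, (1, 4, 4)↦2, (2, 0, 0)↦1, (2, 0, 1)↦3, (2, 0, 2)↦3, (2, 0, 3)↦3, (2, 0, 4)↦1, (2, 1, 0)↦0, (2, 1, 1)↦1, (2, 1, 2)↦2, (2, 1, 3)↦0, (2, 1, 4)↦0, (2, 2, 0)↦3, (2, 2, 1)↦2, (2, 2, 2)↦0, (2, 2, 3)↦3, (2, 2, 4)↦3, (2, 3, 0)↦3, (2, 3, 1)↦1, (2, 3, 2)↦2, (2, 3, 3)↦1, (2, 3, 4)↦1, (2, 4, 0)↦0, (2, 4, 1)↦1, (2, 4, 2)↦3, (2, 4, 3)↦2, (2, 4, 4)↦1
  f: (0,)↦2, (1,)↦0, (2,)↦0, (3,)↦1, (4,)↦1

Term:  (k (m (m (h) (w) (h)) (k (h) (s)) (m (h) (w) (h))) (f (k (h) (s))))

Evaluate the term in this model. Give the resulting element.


value = 3

  h = 1
  w = 2
  h = 1
  (m (h) (w) (h)) = m(1, 2, 1) = 0
  h = 1
  s = 1
  (k (h) (s)) = k(1, 1) = 1
  h = 1
  w = 2
  h = 1
  (m (h) (w) (h)) = m(1, 2, 1) = 0
  (m (m (h) (w) (h)) (k (h) (s)) (m (h) (w) (h))) = m(0, 1, 0) = 0
  h = 1
  s = 1
  (k (h) (s)) = k(1, 1) = 1
  (f (k (h) (s))) = f(1,) = 0
  (k (m (m (h) (w) (h)) (k (h) (s)) (m (h) (w) (h))) (f (k (h) (s)))) = k(0, 0) = 3


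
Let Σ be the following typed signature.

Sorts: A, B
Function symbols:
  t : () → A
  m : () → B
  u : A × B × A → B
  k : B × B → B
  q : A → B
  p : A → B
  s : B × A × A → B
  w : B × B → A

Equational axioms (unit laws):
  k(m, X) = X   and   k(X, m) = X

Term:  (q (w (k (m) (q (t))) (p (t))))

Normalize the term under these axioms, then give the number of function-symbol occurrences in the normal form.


1. (q (w (k (m) (q (t))) (p (t))))  →  (q (w (q (t)) (p (t))))
normal form: (q (w (q (t)) (p (t))))

size = 6


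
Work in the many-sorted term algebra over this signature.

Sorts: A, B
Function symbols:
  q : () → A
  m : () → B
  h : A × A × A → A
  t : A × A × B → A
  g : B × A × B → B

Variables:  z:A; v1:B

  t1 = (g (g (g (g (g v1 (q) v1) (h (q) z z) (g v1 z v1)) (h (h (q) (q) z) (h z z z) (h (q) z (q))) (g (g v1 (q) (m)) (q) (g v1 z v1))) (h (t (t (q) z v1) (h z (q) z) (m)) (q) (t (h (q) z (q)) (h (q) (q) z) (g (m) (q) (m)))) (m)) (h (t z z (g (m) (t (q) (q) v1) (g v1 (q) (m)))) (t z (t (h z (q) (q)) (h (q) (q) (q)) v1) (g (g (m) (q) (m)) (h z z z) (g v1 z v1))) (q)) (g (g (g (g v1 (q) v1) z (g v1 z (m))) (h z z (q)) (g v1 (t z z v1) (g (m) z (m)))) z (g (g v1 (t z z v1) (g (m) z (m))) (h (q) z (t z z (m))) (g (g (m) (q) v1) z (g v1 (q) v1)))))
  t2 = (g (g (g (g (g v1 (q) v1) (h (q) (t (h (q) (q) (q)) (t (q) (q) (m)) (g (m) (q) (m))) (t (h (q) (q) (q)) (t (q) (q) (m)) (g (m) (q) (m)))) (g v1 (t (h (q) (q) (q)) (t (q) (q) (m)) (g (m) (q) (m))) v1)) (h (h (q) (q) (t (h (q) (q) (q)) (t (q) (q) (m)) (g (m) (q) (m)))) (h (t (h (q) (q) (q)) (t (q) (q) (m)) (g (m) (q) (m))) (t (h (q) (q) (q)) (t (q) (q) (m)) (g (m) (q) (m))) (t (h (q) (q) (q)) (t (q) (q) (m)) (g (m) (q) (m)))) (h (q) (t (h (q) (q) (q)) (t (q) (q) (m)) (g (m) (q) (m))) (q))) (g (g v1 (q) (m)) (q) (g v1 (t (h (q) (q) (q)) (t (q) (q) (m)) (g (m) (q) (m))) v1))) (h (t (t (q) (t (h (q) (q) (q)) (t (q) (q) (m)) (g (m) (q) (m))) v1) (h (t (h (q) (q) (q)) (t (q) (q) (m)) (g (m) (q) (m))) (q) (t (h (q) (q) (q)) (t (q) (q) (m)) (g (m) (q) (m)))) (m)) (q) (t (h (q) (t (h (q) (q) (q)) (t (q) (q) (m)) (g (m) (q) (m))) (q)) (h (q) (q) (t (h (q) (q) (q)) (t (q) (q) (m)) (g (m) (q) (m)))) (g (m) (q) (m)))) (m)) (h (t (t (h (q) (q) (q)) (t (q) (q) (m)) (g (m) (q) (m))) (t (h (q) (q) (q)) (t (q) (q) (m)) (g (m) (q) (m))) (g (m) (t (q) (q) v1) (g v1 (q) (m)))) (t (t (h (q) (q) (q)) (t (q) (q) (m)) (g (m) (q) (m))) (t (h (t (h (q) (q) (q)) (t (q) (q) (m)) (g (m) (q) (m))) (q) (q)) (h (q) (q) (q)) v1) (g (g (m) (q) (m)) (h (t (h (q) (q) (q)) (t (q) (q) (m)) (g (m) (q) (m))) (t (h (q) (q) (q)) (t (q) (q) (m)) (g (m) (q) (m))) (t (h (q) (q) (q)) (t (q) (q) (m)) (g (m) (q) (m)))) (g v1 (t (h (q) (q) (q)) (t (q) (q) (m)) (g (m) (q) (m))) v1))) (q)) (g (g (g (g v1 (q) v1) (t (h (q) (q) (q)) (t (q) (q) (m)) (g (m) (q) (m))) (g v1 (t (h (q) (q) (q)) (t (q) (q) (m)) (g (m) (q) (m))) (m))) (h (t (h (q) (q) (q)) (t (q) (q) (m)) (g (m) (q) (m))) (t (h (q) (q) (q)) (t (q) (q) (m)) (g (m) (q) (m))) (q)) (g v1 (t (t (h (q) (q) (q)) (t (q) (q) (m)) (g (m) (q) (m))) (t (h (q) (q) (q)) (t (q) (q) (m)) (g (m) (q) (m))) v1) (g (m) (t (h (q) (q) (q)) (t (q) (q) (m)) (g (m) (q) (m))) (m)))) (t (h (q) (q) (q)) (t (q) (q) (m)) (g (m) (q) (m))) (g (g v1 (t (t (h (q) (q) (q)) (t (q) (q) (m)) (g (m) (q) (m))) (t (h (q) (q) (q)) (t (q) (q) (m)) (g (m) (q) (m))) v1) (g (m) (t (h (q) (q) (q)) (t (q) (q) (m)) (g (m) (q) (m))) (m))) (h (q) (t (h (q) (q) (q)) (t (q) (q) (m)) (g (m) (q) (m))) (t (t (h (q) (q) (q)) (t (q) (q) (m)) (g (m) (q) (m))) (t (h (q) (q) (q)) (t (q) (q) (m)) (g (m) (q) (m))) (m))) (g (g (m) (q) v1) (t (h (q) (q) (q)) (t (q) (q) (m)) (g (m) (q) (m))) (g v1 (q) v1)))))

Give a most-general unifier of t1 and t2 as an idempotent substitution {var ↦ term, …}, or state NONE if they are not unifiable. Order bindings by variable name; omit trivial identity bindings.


{z ↦ (t (h (q) (q) (q)) (t (q) (q) (m)) (g (m) (q) (m)))}


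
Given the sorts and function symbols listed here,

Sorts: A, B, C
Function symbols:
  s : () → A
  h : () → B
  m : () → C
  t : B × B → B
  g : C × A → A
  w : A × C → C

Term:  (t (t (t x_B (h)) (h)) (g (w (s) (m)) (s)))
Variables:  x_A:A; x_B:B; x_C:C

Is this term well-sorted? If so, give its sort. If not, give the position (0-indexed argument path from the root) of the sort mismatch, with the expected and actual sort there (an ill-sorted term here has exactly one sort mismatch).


      x_B : B
      (h) : B
    (t x_B (h)) : B
    (h) : B
  (t (t x_B (h)) (h)) : B
      (s) : A
      (m) : C
    (w (s) (m)) : C
    (s) : A
  (g (w (s) (m)) (s)) : A
(t (t (t x_B (h)) (h)) (g (w (s) (m)) (s))) : ✗ arg 1 at [1] has sort A, expected B

ill-sorted at position [1]: expected B, got A


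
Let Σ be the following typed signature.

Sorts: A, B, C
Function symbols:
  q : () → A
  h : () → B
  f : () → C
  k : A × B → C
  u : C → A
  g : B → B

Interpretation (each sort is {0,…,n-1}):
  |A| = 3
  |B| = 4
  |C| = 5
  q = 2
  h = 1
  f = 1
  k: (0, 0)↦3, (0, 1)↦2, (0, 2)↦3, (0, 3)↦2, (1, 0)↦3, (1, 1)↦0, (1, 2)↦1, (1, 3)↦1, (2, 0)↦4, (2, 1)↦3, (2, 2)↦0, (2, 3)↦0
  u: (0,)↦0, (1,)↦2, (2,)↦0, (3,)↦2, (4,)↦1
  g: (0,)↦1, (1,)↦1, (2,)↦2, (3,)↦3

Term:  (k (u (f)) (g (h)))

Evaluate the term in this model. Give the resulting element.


value = 3

  f = 1
  (u (f)) = u(1,) = 2
  h = 1
  (g (h)) = g(1,) = 1
  (k (u (f)) (g (h))) = k(2, 1) = 3


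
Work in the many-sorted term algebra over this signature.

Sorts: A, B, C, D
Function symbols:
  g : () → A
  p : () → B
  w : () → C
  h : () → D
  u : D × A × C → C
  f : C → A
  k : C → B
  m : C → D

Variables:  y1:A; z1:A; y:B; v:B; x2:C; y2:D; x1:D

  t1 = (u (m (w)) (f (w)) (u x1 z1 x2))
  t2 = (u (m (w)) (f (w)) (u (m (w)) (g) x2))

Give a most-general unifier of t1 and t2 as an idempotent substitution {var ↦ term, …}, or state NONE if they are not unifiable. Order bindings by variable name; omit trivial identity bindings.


{x1 ↦ (m (w)), z1 ↦ (g)}


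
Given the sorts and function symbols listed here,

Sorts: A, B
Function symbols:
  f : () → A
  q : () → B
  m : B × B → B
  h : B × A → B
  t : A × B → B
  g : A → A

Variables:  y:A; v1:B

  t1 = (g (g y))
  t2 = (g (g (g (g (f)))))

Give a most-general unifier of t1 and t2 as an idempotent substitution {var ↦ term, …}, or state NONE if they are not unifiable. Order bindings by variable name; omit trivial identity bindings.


{y ↦ (g (g (f)))}


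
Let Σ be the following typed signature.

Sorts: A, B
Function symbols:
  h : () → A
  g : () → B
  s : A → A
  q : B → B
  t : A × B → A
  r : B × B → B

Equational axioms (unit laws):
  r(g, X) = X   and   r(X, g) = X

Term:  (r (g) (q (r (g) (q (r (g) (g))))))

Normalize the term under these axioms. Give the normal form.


normal form = (q (q (g)))

1. (r (g) (q (r (g) (q (r (g) (g))))))  →  (q (r (g) (q (r (g) (g)))))
2. (q (r (g) (q (r (g) (g)))))  →  (q (q (r (g) (g))))
3. (q (q (r (g) (g))))  →  (q (q (g)))


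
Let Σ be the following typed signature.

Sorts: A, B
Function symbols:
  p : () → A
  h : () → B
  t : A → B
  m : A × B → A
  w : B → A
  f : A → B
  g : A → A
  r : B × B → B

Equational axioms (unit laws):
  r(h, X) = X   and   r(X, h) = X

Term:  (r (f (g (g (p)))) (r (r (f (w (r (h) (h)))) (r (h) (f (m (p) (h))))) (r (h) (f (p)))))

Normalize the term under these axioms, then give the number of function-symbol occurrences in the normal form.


size = 16

1. (r (f (g (g (p)))) (r (r (f (w (r (h) (h)))) (r (h) (f (m (p) (h))))) (r (h) (f (p)))))  →  (r (f (g (g (p)))) (r (r (f (w (h))) (r (h) (f (m (p) (h))))) (r (h) (f (p)))))
2. (r (f (g (g (p)))) (r (r (f (w (h))) (r (h) (f (m (p) (h))))) (r (h) (f (p)))))  →  (r (f (g (g (p)))) (r (r (f (w (h))) (f (m (p) (h)))) (r (h) (f (p)))))
3. (r (f (g (g (p)))) (r (r (f (w (h))) (f (m (p) (h)))) (r (h) (f (p)))))  →  (r (f (g (g (p)))) (r (r (f (w (h))) (f (m (p) (h)))) (f (p))))
normal form: (r (f (g (g (p)))) (r (r (f (w (h))) (f (m (p) (h)))) (f (p))))


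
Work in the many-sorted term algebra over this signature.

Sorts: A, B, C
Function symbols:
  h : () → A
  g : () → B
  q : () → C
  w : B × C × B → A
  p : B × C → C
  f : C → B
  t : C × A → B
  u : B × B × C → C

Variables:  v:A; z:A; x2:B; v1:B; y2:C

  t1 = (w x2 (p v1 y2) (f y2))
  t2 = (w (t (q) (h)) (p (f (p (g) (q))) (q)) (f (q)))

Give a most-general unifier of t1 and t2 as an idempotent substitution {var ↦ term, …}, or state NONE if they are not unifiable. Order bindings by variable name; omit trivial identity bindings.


{v1 ↦ (f (p (g) (q))), x2 ↦ (t (q) (h)), y2 ↦ (q)}


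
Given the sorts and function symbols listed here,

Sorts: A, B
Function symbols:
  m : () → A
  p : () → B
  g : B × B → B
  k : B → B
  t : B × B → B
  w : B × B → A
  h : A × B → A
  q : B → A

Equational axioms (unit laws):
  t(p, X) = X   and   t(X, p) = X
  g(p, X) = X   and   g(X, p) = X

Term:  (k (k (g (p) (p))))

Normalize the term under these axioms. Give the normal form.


normal form = (k (k (p)))

1. (k (k (g (p) (p))))  →  (k (k (p)))


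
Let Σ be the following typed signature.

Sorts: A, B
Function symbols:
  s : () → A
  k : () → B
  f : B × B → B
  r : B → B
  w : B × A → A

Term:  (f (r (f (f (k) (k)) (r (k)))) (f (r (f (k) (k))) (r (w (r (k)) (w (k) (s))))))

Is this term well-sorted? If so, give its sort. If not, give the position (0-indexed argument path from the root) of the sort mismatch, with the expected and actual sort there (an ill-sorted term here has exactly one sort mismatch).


        (k) : B
        (k) : B
      (f (k) (k)) : B
        (k) : B
      (r (k)) : B
    (f (f (k) (k)) (r (k))) : B
  (r (f (f (k) (k)) (r (k)))) : B
        (k) : B
        (k) : B
      (f (k) (k)) : B
    (r (f (k) (k))) : B
          (k) : B
        (r (k)) : B
          (k) : B
          (s) : A
        (w (k) (s)) : A
      (w (r (k)) (w (k) (s))) : A
    (r (w (r (k)) (w (k) (s)))) : ✗ arg 0 at [1, 1, 0] has sort A, expected B

ill-sorted at position [1, 1, 0]: expected B, got A


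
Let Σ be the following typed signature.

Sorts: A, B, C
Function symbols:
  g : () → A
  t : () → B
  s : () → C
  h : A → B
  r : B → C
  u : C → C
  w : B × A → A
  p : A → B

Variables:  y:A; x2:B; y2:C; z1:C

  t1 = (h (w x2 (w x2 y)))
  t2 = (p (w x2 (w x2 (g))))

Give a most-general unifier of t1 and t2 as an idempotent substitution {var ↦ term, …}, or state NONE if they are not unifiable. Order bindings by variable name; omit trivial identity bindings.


NONE (not unifiable)

head clash or occurs-check failure — not unifiable


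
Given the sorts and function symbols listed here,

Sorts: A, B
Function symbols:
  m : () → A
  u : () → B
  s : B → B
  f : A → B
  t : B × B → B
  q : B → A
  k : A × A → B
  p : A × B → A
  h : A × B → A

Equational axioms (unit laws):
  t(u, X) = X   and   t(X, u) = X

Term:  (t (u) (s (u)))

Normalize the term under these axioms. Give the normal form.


normal form = (s (u))

1. (t (u) (s (u)))  →  (s (u))


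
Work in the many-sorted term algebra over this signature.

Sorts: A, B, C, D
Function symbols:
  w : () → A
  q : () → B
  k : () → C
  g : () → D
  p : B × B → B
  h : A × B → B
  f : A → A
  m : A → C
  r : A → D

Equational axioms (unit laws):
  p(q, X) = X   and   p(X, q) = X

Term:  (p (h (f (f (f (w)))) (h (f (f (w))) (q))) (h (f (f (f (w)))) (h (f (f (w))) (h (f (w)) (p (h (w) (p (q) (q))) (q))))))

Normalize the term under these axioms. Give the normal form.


1. (p (h (f (f (f (w)))) (h (f (f (w))) (q))) (h (f (f (f (w)))) (h (f (f (w))) (h (f (w)) (p (h (w) (p (q) (q))) (q))))))  →  (p (h (f (f (f (w)))) (h (f (f (w))) (q))) (h (f (f (f (w)))) (h (f (f (w))) (h (f (w)) (h (w) (p (q) (q)))))))
2. (p (h (f (f (f (w)))) (h (f (f (w))) (q))) (h (f (f (f (w)))) (h (f (f (w))) (h (f (w)) (h (w) (p (q) (q)))))))  →  (p (h (f (f (f (w)))) (h (f (f (w))) (q))) (h (f (f (f (w)))) (h (f (f (w))) (h (f (w)) (h (w) (q))))))

normal form = (p (h (f (f (f (w)))) (h (f (f (w))) (q))) (h (f (f (f (w)))) (h (f (f (w))) (h (f (w)) (h (w) (q))))))


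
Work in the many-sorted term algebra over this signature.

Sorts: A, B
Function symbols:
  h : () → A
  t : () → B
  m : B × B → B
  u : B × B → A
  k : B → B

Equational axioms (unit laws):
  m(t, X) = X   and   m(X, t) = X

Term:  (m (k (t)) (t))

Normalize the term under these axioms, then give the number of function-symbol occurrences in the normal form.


1. (m (k (t)) (t))  →  (k (t))
normal form: (k (t))

size = 2


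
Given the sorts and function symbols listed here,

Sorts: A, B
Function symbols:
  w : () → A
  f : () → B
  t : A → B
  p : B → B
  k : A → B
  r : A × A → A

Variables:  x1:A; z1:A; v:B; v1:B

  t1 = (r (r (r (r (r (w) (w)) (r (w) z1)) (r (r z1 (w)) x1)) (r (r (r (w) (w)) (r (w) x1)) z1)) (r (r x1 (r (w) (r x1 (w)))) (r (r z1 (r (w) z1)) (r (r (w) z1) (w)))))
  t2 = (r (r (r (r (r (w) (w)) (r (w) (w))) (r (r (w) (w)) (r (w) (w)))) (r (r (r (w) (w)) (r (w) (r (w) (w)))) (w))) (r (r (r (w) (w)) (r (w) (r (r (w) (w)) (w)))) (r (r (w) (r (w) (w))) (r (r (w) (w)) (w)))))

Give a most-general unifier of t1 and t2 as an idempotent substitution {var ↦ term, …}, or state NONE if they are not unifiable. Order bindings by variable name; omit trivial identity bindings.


{x1 ↦ (r (w) (w)), z1 ↦ (w)}


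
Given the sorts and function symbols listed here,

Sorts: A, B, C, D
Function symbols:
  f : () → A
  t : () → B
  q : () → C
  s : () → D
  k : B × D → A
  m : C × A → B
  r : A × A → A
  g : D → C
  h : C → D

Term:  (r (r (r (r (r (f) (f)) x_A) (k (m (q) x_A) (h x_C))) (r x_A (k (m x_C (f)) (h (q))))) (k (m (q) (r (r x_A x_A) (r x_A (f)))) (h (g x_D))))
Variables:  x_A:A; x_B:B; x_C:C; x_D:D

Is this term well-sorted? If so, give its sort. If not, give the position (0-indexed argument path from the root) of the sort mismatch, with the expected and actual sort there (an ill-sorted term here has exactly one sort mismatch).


          (f) : A
          (f) : A
        (r (f) (f)) : A
        x_A : A
      (r (r (f) (f)) x_A) : A
          (q) : C
          x_A : A
        (m (q) x_A) : B
          x_C : C
        (h x_C) : D
      (k (m (q) x_A) (h x_C)) : A
    (r (r (r (f) (f)) x_A) (k (m (q) x_A) (h x_C))) : A
      x_A : A
          x_C : C
          (f) : A
        (m x_C (f)) : B
          (q) : C
        (h (q)) : D
      (k (m x_C (f)) (h (q))) : A
    (r x_A (k (m x_C (f)) (h (q)))) : A
  (r (r (r (r (f) (f)) x_A) (k (m (q) x_A) (h x_C))) (r x_A (k (m x_C (f)) (h (q))))) : A
      (q) : C
          x_A : A
          x_A : A
        (r x_A x_A) : A
          x_A : A
          (f) : A
        (r x_A (f)) : A
      (r (r x_A x_A) (r x_A (f))) : A
    (m (q) (r (r x_A x_A) (r x_A (f)))) : B
        x_D : D
      (g x_D) : C
    (h (g x_D)) : D
  (k (m (q) (r (r x_A x_A) (r x_A (f)))) (h (g x_D))) : A
(r (r (r (r (r (f) (f)) x_A) (k (m (q) x_A) (h x_C))) (r x_A (k (m x_C (f)) (h (q))))) (k (m (q) (r (r x_A x_A) (r x_A (f)))) (h (g x_D)))) : A

well-sorted; sort = A


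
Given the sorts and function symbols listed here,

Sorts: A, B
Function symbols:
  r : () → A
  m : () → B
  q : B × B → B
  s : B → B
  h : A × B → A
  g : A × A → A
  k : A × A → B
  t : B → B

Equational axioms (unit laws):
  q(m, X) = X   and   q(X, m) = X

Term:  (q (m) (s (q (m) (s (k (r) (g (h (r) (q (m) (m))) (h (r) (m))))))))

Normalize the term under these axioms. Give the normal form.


1. (q (m) (s (q (m) (s (k (r) (g (h (r) (q (m) (m))) (h (r) (m))))))))  →  (s (q (m) (s (k (r) (g (h (r) (q (m) (m))) (h (r) (m)))))))
2. (s (q (m) (s (k (r) (g (h (r) (q (m) (m))) (h (r) (m)))))))  →  (s (s (k (r) (g (h (r) (q (m) (m))) (h (r) (m))))))
3. (s (s (k (r) (g (h (r) (q (m) (m))) (h (r) (m))))))  →  (s (s (k (r) (g (h (r) (m)) (h (r) (m))))))

normal form = (s (s (k (r) (g (h (r) (m)) (h (r) (m))))))


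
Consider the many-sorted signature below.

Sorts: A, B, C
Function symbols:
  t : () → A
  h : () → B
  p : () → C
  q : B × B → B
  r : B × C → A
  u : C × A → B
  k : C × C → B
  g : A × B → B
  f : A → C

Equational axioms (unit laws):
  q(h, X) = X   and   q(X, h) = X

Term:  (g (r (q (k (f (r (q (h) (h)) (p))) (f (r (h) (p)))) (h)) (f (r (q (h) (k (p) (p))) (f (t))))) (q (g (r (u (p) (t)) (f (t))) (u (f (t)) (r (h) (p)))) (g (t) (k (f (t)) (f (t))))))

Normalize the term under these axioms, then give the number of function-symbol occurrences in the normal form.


size = 39

1. (g (r (q (k (f (r (q (h) (h)) (p))) (f (r (h) (p)))) (h)) (f (r (q (h) (k (p) (p))) (f (t))))) (q (g (r (u (p) (t)) (f (t))) (u (f (t)) (r (h) (p)))) (g (t) (k (f (t)) (f (t))))))  →  (g (r (k (f (r (q (h) (h)) (p))) (f (r (h) (p)))) (f (r (q (h) (k (p) (p))) (f (t))))) (q (g (r (u (p) (t)) (f (t))) (u (f (t)) (r (h) (p)))) (g (t) (k (f (t)) (f (t))))))
2. (g (r (k (f (r (q (h) (h)) (p))) (f (r (h) (p)))) (f (r (q (h) (k (p) (p))) (f (t))))) (q (g (r (u (p) (t)) (f (t))) (u (f (t)) (r (h) (p)))) (g (t) (k (f (t)) (f (t))))))  →  (g (r (k (f (r (h) (p))) (f (r (h) (p)))) (f (r (q (h) (k (p) (p))) (f (t))))) (q (g (r (u (p) (t)) (f (t))) (u (f (t)) (r (h) (p)))) (g (t) (k (f (t)) (f (t))))))
3. (g (r (k (f (r (h) (p))) (f (r (h) (p)))) (f (r (q (h) (k (p) (p))) (f (t))))) (q (g (r (u (p) (t)) (f (t))) (u (f (t)) (r (h) (p)))) (g (t) (k (f (t)) (f (t))))))  →  (g (r (k (f (r (h) (p))) (f (r (h) (p)))) (f (r (k (p) (p)) (f (t))))) (q (g (r (u (p) (t)) (f (t))) (u (f (t)) (r (h) (p)))) (g (t) (k (f (t)) (f (t))))))
normal form: (g (r (k (f (r (h) (p))) (f (r (h) (p)))) (f (r (k (p) (p)) (f (t))))) (q (g (r (u (p) (t)) (f (t))) (u (f (t)) (r (h) (p)))) (g (t) (k (f (t)) (f (t))))))


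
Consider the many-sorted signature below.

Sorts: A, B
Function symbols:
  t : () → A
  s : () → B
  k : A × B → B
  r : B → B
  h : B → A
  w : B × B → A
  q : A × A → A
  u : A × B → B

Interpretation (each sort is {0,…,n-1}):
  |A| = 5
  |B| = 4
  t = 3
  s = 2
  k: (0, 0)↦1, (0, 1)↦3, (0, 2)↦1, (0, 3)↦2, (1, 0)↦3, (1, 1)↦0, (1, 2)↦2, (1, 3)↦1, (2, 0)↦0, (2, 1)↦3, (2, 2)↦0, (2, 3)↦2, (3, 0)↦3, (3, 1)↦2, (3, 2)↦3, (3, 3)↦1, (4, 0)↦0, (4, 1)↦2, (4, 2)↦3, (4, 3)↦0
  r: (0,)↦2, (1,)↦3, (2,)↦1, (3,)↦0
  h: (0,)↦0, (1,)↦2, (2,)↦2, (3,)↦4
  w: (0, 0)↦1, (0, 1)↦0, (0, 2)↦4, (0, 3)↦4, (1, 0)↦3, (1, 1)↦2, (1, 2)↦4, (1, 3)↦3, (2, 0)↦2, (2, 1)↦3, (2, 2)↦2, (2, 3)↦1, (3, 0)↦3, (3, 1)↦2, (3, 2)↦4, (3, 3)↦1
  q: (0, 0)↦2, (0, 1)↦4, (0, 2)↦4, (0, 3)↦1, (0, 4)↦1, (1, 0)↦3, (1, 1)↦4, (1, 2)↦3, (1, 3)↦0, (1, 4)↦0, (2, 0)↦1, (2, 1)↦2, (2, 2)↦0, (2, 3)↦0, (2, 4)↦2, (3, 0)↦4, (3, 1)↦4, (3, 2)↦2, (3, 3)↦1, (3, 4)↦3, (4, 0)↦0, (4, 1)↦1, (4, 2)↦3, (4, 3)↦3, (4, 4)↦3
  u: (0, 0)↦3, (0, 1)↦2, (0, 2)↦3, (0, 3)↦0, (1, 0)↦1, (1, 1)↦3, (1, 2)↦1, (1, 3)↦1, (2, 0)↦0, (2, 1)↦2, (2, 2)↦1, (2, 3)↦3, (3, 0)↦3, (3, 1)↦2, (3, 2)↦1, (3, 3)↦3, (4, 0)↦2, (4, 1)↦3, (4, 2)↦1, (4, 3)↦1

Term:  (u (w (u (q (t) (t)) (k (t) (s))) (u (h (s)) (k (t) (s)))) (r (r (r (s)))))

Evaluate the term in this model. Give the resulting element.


value = 3

  t = 3
  t = 3
  (q (t) (t)) = q(3, 3) = 1
  t = 3
  s = 2
  (k (t) (s)) = k(3, 2) = 3
  (u (q (t) (t)) (k (t) (s))) = u(1, 3) = 1
  s = 2
  (h (s)) = h(2,) = 2
  t = 3
  s = 2
  (k (t) (s)) = k(3, 2) = 3
  (u (h (s)) (k (t) (s))) = u(2, 3) = 3
  (w (u (q (t) (t)) (k (t) (s))) (u (h (s)) (k (t) (s)))) = w(1, 3) = 3
  s = 2
  (r (s)) = r(2,) = 1
  (r (r (s))) = r(1,) = 3
  (r (r (r (s)))) = r(3,) = 0
  (u (w (u (q (t) (t)) (k (t) (s))) (u (h (s)) (k (t) (s)))) (r (r (r (s))))) = u(3, 0) = 3


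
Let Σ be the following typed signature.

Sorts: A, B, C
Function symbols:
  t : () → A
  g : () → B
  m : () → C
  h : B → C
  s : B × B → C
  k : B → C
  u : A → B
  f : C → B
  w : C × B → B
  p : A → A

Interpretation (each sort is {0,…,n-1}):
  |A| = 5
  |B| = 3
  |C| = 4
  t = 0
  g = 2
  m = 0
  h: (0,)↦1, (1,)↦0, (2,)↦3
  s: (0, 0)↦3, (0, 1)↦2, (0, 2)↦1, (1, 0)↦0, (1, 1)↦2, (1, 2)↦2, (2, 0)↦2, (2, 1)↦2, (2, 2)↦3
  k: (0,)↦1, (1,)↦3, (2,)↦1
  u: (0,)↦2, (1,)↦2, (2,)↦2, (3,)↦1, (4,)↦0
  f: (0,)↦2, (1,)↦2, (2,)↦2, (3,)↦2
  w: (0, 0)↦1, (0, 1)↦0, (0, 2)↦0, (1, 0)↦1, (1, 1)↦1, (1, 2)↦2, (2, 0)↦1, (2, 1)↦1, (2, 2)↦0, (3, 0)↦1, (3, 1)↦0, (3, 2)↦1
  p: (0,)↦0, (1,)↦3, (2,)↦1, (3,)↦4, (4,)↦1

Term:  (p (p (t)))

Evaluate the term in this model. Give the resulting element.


value = 0

  t = 0
  (p (t)) = p(0,) = 0
  (p (p (t))) = p(0,) = 0


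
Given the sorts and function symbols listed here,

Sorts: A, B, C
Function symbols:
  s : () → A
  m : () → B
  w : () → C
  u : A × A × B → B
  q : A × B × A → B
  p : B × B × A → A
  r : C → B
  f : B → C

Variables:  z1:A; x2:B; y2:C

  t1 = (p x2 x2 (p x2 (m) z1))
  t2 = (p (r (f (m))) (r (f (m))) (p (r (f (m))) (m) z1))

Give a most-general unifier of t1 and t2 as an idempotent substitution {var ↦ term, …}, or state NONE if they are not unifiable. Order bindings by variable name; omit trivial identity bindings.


{x2 ↦ (r (f (m)))}


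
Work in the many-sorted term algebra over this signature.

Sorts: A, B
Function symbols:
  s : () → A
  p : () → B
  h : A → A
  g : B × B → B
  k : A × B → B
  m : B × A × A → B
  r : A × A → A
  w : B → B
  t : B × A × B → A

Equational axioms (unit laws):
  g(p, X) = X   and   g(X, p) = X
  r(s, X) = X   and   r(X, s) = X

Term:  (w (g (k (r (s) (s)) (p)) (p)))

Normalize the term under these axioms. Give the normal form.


normal form = (w (k (s) (p)))

1. (w (g (k (r (s) (s)) (p)) (p)))  →  (w (k (r (s) (s)) (p)))
2. (w (k (r (s) (s)) (p)))  →  (w (k (s) (p)))


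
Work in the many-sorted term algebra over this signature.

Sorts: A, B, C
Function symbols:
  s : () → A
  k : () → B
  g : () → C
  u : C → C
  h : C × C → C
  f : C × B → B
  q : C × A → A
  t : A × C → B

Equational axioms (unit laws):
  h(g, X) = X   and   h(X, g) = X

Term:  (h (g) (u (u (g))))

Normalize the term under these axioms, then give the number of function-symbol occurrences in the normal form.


1. (h (g) (u (u (g))))  →  (u (u (g)))
normal form: (u (u (g)))

size = 3


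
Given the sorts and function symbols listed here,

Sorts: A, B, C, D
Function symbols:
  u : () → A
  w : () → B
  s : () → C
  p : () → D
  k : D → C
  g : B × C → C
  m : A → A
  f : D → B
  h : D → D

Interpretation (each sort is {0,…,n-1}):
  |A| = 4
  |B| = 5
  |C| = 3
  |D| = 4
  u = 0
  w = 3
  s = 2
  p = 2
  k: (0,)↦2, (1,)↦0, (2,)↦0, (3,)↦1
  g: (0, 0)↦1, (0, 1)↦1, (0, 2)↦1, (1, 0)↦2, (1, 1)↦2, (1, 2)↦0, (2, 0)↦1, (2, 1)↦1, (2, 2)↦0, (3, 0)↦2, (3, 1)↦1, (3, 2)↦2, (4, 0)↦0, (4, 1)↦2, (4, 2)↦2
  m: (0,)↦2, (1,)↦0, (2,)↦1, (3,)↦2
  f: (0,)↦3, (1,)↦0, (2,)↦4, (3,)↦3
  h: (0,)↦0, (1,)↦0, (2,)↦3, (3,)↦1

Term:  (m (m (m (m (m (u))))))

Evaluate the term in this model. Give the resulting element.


  u = 0
  (m (u)) = m(0,) = 2
  (m (m (u))) = m(2,) = 1
  (m (m (m (u)))) = m(1,) = 0
  (m (m (m (m (u))))) = m(0,) = 2
  (m (m (m (m (m (u)))))) = m(2,) = 1

value = 1


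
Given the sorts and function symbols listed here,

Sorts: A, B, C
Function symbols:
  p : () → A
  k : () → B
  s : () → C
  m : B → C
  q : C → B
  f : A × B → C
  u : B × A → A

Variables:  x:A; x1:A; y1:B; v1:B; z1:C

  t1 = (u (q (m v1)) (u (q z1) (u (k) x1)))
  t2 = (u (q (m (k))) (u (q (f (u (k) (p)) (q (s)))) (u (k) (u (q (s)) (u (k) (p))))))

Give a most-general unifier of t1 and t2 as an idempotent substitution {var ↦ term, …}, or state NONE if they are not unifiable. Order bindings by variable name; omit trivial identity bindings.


{v1 ↦ (k), x1 ↦ (u (q (s)) (u (k) (p))), z1 ↦ (f (u (k) (p)) (q (s)))}


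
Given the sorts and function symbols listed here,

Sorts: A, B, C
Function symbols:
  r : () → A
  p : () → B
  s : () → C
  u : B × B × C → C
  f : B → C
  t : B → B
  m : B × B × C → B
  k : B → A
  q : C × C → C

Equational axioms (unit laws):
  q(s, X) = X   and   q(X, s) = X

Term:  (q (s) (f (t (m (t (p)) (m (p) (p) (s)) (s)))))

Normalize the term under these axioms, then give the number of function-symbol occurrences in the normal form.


size = 10

1. (q (s) (f (t (m (t (p)) (m (p) (p) (s)) (s)))))  →  (f (t (m (t (p)) (m (p) (p) (s)) (s))))
normal form: (f (t (m (t (p)) (m (p) (p) (s)) (s))))


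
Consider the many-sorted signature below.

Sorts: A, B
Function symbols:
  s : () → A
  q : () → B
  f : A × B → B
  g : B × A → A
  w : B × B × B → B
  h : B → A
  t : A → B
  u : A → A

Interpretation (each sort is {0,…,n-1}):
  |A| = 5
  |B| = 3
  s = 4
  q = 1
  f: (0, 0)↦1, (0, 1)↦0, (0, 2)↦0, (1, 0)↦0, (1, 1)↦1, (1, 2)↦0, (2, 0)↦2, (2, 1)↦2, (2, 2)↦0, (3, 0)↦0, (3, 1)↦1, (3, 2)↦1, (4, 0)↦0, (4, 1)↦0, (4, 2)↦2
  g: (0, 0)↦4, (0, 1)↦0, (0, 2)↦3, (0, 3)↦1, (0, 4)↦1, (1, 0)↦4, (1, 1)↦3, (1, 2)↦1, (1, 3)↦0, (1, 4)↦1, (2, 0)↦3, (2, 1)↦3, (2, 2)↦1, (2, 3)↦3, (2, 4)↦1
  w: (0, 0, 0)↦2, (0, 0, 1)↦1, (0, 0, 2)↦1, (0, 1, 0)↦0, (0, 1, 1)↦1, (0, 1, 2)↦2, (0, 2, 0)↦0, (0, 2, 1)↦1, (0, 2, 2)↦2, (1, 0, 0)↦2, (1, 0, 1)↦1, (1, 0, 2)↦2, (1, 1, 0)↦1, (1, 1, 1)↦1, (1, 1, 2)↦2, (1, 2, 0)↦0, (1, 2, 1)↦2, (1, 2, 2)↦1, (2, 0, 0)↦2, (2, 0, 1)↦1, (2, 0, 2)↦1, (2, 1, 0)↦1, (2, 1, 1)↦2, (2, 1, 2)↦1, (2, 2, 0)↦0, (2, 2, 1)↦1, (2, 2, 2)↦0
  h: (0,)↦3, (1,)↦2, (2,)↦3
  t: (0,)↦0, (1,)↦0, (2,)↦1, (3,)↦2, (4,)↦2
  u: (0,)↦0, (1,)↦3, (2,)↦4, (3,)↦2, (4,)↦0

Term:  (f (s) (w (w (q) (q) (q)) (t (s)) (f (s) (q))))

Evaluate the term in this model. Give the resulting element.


  s = 4
  q = 1
  q = 1
  q = 1
  (w (q) (q) (q)) = w(1, 1, 1) = 1
  s = 4
  (t (s)) = t(4,) = 2
  s = 4
  q = 1
  (f (s) (q)) = f(4, 1) = 0
  (w (w (q) (q) (q)) (t (s)) (f (s) (q))) = w(1, 2, 0) = 0
  (f (s) (w (w (q) (q) (q)) (t (s)) (f (s) (q)))) = f(4, 0) = 0

value = 0


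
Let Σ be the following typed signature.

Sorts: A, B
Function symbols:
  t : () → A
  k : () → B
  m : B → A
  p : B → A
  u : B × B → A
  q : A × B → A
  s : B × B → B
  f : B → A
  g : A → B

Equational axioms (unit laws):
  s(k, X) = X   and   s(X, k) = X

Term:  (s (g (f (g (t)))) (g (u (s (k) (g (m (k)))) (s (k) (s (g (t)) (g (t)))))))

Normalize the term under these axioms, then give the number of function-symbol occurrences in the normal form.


size = 15

1. (s (g (f (g (t)))) (g (u (s (k) (g (m (k)))) (s (k) (s (g (t)) (g (t)))))))  →  (s (g (f (g (t)))) (g (u (g (m (k))) (s (k) (s (g (t)) (g (t)))))))
2. (s (g (f (g (t)))) (g (u (g (m (k))) (s (k) (s (g (t)) (g (t)))))))  →  (s (g (f (g (t)))) (g (u (g (m (k))) (s (g (t)) (g (t))))))
normal form: (s (g (f (g (t)))) (g (u (g (m (k))) (s (g (t)) (g (t))))))


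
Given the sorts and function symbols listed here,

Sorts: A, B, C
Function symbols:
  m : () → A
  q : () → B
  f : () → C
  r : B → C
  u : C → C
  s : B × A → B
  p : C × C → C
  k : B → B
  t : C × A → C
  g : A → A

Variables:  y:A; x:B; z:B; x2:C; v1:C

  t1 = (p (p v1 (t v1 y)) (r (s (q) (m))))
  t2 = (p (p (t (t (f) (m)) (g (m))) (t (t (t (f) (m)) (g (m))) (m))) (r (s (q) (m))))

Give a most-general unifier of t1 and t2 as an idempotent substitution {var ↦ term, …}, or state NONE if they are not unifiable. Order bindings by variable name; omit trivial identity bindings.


{v1 ↦ (t (t (f) (m)) (g (m))), y ↦ (m)}


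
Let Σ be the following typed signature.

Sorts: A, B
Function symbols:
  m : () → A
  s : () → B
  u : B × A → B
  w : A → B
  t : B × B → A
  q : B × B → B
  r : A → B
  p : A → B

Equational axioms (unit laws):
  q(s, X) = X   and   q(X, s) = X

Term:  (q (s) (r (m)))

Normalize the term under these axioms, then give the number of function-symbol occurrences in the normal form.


size = 2

1. (q (s) (r (m)))  →  (r (m))
normal form: (r (m))


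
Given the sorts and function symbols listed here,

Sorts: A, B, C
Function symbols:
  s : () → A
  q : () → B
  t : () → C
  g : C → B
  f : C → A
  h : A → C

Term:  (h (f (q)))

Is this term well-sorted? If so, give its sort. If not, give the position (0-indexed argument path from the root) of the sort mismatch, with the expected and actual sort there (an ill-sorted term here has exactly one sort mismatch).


ill-sorted at position [0, 0]: expected C, got B

    (q) : B
  (f (q)) : ✗ arg 0 at [0, 0] has sort B, expected C


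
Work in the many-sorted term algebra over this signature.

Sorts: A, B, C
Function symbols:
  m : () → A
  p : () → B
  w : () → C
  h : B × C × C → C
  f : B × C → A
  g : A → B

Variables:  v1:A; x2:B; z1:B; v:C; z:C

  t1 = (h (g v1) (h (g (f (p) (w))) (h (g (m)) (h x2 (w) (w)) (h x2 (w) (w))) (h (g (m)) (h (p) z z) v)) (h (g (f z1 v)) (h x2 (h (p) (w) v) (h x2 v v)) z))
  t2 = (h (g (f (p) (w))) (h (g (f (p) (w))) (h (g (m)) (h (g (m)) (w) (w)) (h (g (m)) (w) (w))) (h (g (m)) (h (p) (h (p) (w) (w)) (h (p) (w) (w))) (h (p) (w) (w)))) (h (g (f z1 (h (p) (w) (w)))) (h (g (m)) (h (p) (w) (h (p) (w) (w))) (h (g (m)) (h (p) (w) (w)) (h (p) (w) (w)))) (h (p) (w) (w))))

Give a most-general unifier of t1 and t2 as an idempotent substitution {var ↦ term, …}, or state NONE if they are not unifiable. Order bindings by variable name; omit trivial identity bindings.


{v ↦ (h (p) (w) (w)), v1 ↦ (f (p) (w)), x2 ↦ (g (m)), z ↦ (h (p) (w) (w))}
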